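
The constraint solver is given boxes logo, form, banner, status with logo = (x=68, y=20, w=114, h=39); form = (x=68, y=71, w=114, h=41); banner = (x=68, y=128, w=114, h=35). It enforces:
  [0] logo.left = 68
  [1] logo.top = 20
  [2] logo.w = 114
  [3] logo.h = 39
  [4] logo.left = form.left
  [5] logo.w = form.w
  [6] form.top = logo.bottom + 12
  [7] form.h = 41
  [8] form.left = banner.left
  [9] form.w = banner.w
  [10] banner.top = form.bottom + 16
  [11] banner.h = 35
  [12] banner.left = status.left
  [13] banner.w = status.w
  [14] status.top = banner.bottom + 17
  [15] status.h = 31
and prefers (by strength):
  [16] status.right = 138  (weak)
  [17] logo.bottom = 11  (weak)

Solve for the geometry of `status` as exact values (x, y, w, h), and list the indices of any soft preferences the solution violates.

status = (x=68, y=180, w=114, h=31)
violated soft preferences: 16, 17

1. status.x = 68  [banner.left = status.left]
2. status.w = 114  [banner.w = status.w]
3. status.y = 180  [status.top = banner.bottom + 17]
4. status.h = 31  [status.h = 31]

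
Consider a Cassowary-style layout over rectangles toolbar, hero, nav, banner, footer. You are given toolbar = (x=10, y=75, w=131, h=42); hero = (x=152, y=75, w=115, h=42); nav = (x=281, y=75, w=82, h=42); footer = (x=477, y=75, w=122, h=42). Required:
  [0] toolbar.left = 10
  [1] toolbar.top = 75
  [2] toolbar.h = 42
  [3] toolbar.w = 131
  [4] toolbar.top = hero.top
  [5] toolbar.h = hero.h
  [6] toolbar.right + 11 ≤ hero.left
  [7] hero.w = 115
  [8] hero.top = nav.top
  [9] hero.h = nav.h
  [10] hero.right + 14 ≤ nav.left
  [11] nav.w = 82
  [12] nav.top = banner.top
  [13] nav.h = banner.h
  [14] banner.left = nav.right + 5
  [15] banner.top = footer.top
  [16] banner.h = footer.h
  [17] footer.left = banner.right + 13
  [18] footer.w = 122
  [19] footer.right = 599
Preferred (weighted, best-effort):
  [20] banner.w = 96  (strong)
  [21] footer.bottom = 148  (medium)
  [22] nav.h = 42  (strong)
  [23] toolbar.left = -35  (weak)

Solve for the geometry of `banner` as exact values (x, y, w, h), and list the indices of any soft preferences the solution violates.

1. banner.y = 75  [nav.top = banner.top]
2. banner.h = 42  [nav.h = banner.h]
3. banner.x = 368  [banner.left = nav.right + 5]
4. banner.w = 96  [footer.left = banner.right + 13]

banner = (x=368, y=75, w=96, h=42)
violated soft preferences: 21, 23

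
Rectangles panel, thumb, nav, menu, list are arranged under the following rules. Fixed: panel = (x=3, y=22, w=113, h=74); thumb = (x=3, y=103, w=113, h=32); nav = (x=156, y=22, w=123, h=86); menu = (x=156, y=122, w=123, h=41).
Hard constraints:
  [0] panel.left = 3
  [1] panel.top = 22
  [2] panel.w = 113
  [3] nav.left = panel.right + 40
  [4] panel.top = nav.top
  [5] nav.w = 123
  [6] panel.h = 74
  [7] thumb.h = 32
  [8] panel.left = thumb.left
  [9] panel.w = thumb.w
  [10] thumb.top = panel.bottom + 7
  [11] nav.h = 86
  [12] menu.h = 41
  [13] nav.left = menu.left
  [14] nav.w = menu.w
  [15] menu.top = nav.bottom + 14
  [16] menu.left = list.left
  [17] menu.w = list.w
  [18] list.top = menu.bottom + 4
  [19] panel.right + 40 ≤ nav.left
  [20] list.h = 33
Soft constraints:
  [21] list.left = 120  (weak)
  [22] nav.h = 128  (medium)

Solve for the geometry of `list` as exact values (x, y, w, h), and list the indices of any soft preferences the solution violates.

1. list.x = 156  [menu.left = list.left]
2. list.w = 123  [menu.w = list.w]
3. list.y = 167  [list.top = menu.bottom + 4]
4. list.h = 33  [list.h = 33]

list = (x=156, y=167, w=123, h=33)
violated soft preferences: 21, 22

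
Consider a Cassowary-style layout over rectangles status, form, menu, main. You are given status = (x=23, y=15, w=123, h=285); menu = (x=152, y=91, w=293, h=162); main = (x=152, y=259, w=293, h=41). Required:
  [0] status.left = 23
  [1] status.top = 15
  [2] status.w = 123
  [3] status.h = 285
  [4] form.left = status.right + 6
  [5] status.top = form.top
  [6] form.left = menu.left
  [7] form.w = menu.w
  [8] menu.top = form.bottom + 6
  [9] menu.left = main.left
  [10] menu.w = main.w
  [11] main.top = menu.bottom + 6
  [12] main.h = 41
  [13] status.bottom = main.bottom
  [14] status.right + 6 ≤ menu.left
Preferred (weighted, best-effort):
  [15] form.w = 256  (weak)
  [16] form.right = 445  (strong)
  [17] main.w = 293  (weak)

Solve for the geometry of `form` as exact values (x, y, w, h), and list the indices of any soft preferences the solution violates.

form = (x=152, y=15, w=293, h=70)
violated soft preferences: 15

1. form.x = 152  [form.left = status.right + 6]
2. form.y = 15  [status.top = form.top]
3. form.w = 293  [form.w = menu.w]
4. form.h = 70  [menu.top = form.bottom + 6]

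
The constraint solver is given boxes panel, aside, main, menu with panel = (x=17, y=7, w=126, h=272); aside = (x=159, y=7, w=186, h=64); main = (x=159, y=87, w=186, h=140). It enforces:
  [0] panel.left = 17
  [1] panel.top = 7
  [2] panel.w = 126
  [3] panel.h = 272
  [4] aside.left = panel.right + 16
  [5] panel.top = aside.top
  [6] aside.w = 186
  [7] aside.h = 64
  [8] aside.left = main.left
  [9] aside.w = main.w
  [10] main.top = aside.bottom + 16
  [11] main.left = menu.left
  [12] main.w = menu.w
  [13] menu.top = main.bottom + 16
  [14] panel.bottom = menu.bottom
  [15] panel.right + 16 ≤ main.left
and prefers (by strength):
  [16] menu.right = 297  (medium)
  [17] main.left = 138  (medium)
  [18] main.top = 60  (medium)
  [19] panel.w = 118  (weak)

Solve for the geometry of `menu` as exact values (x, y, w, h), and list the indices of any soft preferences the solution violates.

1. menu.x = 159  [main.left = menu.left]
2. menu.w = 186  [main.w = menu.w]
3. menu.y = 243  [menu.top = main.bottom + 16]
4. menu.h = 36  [panel.bottom = menu.bottom]

menu = (x=159, y=243, w=186, h=36)
violated soft preferences: 16, 17, 18, 19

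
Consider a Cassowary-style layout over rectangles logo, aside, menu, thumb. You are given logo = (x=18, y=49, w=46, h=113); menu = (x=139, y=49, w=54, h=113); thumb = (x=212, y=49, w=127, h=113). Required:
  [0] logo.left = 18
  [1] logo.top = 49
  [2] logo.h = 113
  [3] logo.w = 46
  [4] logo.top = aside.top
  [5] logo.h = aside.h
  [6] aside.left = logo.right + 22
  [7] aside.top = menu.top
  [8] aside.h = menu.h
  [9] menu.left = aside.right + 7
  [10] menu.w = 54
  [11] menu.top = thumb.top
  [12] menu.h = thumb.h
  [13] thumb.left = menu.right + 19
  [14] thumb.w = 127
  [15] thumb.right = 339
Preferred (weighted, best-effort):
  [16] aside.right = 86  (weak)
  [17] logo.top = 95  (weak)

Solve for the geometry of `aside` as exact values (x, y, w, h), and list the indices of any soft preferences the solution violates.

aside = (x=86, y=49, w=46, h=113)
violated soft preferences: 16, 17

1. aside.y = 49  [logo.top = aside.top]
2. aside.h = 113  [logo.h = aside.h]
3. aside.x = 86  [aside.left = logo.right + 22]
4. aside.w = 46  [menu.left = aside.right + 7]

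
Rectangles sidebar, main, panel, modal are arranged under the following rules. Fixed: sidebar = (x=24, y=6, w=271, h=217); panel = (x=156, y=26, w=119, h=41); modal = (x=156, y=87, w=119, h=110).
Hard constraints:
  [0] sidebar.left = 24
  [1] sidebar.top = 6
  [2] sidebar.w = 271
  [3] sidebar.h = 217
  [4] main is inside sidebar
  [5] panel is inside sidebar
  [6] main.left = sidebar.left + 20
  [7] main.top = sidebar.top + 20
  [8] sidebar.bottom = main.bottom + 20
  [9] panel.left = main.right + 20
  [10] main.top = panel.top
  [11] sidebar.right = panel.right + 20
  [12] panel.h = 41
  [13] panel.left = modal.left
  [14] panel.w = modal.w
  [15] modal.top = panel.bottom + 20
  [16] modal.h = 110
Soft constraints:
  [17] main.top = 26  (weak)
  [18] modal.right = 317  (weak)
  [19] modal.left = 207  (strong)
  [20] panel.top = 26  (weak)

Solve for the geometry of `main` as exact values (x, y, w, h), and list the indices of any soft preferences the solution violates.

main = (x=44, y=26, w=92, h=177)
violated soft preferences: 18, 19

1. main.x = 44  [main.left = sidebar.left + 20]
2. main.y = 26  [main.top = sidebar.top + 20]
3. main.h = 177  [sidebar.bottom = main.bottom + 20]
4. main.w = 92  [panel.left = main.right + 20]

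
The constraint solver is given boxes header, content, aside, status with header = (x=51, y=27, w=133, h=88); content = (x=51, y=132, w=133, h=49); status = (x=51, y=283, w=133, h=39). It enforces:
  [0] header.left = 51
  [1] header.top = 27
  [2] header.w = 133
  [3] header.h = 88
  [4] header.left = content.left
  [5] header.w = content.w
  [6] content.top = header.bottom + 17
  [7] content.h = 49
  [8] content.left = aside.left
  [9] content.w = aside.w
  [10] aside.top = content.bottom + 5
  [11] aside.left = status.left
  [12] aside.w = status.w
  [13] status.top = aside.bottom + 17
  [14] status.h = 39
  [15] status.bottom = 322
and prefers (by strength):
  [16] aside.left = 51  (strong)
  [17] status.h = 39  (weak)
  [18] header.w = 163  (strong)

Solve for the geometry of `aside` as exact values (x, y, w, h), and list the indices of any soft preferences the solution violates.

aside = (x=51, y=186, w=133, h=80)
violated soft preferences: 18

1. aside.x = 51  [content.left = aside.left]
2. aside.w = 133  [content.w = aside.w]
3. aside.y = 186  [aside.top = content.bottom + 5]
4. aside.h = 80  [status.top = aside.bottom + 17]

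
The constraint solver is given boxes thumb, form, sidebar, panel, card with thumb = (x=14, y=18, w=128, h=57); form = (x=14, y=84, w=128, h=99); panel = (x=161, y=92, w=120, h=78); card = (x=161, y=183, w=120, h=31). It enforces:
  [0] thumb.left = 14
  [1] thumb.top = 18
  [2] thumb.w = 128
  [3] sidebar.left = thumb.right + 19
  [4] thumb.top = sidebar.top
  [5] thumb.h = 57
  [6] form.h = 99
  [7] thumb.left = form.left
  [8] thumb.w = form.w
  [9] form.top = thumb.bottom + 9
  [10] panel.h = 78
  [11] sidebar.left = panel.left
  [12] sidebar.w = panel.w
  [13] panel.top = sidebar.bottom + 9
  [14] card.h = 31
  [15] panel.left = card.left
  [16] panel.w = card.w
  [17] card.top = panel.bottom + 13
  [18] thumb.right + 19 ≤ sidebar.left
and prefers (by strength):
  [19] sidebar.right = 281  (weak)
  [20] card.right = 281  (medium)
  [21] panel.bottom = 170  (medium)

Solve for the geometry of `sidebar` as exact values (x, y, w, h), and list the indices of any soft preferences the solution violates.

sidebar = (x=161, y=18, w=120, h=65)
violated soft preferences: none

1. sidebar.x = 161  [sidebar.left = thumb.right + 19]
2. sidebar.y = 18  [thumb.top = sidebar.top]
3. sidebar.w = 120  [sidebar.w = panel.w]
4. sidebar.h = 65  [panel.top = sidebar.bottom + 9]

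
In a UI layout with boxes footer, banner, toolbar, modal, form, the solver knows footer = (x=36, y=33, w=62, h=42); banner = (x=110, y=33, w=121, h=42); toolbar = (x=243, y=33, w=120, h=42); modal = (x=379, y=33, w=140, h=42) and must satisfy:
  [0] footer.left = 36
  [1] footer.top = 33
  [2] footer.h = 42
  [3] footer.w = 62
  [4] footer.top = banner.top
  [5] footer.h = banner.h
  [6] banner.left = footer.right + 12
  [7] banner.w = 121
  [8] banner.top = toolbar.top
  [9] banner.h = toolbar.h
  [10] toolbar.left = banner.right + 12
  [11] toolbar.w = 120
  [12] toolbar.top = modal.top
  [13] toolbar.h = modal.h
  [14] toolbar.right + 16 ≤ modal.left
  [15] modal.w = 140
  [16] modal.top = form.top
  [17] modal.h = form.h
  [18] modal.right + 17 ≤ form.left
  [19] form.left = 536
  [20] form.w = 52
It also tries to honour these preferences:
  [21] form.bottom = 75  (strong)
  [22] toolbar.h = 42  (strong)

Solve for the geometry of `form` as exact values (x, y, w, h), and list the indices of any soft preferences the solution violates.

1. form.y = 33  [modal.top = form.top]
2. form.h = 42  [modal.h = form.h]
3. form.x = 536  [form.left = 536]
4. form.w = 52  [form.w = 52]

form = (x=536, y=33, w=52, h=42)
violated soft preferences: none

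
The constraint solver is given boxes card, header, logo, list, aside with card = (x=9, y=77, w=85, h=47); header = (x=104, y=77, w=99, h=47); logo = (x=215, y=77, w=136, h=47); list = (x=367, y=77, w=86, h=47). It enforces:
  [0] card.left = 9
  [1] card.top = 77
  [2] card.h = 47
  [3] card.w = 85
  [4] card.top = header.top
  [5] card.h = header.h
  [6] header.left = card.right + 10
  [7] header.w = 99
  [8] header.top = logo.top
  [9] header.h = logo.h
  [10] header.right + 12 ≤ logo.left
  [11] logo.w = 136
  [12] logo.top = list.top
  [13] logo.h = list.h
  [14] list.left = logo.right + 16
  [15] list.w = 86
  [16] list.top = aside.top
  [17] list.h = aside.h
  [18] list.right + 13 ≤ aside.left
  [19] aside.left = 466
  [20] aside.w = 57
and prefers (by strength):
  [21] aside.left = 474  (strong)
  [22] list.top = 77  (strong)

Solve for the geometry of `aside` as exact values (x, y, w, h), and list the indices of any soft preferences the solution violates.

aside = (x=466, y=77, w=57, h=47)
violated soft preferences: 21

1. aside.y = 77  [list.top = aside.top]
2. aside.h = 47  [list.h = aside.h]
3. aside.x = 466  [aside.left = 466]
4. aside.w = 57  [aside.w = 57]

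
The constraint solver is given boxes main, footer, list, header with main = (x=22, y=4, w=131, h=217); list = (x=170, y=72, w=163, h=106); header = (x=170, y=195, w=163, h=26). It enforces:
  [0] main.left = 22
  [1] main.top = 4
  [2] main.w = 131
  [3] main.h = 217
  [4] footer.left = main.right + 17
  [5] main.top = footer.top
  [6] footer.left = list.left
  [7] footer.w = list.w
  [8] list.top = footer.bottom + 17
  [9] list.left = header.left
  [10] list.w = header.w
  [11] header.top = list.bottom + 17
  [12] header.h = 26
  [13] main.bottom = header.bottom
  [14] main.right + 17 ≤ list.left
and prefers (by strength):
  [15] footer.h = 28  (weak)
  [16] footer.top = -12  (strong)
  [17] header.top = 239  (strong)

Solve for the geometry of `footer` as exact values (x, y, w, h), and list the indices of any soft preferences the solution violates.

1. footer.x = 170  [footer.left = main.right + 17]
2. footer.y = 4  [main.top = footer.top]
3. footer.w = 163  [footer.w = list.w]
4. footer.h = 51  [list.top = footer.bottom + 17]

footer = (x=170, y=4, w=163, h=51)
violated soft preferences: 15, 16, 17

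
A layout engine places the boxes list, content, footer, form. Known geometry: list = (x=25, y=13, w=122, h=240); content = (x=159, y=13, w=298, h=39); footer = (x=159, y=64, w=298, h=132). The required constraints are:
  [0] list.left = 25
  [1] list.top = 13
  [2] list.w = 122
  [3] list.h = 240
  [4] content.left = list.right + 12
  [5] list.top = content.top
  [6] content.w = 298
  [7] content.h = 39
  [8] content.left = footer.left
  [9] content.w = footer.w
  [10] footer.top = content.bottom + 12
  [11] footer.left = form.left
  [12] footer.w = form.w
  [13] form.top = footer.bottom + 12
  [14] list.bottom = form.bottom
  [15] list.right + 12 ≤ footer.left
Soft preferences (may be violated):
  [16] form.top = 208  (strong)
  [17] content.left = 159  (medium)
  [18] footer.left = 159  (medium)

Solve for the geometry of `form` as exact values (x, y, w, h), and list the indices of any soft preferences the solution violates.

1. form.x = 159  [footer.left = form.left]
2. form.w = 298  [footer.w = form.w]
3. form.y = 208  [form.top = footer.bottom + 12]
4. form.h = 45  [list.bottom = form.bottom]

form = (x=159, y=208, w=298, h=45)
violated soft preferences: none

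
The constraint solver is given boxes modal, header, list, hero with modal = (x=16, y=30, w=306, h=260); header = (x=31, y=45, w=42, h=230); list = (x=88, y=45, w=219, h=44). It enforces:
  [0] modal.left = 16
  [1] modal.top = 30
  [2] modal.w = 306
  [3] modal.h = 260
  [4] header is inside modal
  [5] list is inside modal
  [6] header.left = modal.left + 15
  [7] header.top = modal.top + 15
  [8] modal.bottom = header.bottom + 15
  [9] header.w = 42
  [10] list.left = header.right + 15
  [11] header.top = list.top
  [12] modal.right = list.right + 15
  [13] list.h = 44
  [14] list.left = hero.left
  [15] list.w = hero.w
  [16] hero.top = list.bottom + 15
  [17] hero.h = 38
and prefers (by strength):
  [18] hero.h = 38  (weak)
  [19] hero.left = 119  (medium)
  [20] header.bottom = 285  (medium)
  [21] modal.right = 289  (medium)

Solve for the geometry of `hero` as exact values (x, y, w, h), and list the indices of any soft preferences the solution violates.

hero = (x=88, y=104, w=219, h=38)
violated soft preferences: 19, 20, 21

1. hero.x = 88  [list.left = hero.left]
2. hero.w = 219  [list.w = hero.w]
3. hero.y = 104  [hero.top = list.bottom + 15]
4. hero.h = 38  [hero.h = 38]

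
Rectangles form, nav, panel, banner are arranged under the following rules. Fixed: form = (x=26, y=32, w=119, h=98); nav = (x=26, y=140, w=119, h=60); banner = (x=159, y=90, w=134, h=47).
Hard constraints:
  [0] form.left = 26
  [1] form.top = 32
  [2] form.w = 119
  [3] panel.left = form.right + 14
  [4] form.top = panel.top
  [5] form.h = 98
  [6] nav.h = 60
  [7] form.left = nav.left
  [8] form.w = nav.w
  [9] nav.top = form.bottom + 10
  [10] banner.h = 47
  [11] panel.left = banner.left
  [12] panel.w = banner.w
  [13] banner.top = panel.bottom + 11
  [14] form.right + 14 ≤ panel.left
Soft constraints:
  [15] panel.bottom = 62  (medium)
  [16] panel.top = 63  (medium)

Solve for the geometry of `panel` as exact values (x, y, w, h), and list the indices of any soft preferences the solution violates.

1. panel.x = 159  [panel.left = form.right + 14]
2. panel.y = 32  [form.top = panel.top]
3. panel.w = 134  [panel.w = banner.w]
4. panel.h = 47  [banner.top = panel.bottom + 11]

panel = (x=159, y=32, w=134, h=47)
violated soft preferences: 15, 16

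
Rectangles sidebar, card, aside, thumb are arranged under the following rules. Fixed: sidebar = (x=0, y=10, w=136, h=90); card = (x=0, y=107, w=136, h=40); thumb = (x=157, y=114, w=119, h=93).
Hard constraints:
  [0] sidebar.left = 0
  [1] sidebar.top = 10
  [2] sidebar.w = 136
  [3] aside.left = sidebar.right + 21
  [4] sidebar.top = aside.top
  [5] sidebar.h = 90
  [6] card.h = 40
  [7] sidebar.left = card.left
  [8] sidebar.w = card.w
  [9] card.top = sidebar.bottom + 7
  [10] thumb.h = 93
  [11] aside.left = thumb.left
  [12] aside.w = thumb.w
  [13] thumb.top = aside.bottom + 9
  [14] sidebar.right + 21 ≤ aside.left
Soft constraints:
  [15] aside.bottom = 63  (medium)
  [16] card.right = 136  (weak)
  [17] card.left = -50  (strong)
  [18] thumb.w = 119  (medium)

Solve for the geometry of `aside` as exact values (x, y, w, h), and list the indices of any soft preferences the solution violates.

aside = (x=157, y=10, w=119, h=95)
violated soft preferences: 15, 17

1. aside.x = 157  [aside.left = sidebar.right + 21]
2. aside.y = 10  [sidebar.top = aside.top]
3. aside.w = 119  [aside.w = thumb.w]
4. aside.h = 95  [thumb.top = aside.bottom + 9]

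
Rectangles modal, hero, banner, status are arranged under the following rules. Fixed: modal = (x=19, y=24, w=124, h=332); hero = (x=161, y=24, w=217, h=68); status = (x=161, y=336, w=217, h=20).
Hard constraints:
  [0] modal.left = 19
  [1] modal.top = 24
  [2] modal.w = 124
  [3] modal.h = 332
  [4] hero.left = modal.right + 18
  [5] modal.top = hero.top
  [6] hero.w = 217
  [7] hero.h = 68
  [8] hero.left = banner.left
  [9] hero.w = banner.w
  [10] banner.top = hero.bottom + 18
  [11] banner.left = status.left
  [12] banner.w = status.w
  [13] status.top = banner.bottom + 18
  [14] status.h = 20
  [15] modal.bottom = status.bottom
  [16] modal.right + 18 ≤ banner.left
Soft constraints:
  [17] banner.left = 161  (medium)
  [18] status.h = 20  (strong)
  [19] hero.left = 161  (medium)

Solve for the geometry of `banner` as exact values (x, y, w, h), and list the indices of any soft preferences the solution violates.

banner = (x=161, y=110, w=217, h=208)
violated soft preferences: none

1. banner.x = 161  [hero.left = banner.left]
2. banner.w = 217  [hero.w = banner.w]
3. banner.y = 110  [banner.top = hero.bottom + 18]
4. banner.h = 208  [status.top = banner.bottom + 18]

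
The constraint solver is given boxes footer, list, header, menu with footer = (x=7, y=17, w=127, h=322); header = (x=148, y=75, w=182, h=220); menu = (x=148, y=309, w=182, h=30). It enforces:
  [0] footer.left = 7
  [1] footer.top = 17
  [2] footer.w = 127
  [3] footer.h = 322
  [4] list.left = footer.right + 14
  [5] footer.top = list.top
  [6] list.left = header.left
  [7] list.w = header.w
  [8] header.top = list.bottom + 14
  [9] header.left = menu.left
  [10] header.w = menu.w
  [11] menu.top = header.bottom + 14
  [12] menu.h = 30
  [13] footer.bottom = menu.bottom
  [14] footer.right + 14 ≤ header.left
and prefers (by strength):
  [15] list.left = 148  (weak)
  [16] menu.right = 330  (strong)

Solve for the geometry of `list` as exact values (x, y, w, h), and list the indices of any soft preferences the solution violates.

list = (x=148, y=17, w=182, h=44)
violated soft preferences: none

1. list.x = 148  [list.left = footer.right + 14]
2. list.y = 17  [footer.top = list.top]
3. list.w = 182  [list.w = header.w]
4. list.h = 44  [header.top = list.bottom + 14]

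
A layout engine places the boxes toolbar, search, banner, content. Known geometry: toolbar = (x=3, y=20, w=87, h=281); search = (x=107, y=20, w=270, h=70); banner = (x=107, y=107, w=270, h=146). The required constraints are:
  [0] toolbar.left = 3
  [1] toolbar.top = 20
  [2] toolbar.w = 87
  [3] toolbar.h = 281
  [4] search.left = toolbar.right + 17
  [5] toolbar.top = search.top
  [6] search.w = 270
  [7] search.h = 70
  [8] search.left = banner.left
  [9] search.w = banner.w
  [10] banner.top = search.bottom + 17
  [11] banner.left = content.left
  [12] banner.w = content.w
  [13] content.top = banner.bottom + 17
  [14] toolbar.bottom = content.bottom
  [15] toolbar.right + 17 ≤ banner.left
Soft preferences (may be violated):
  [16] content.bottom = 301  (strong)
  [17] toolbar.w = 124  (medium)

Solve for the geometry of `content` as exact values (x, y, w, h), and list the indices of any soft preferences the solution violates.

content = (x=107, y=270, w=270, h=31)
violated soft preferences: 17

1. content.x = 107  [banner.left = content.left]
2. content.w = 270  [banner.w = content.w]
3. content.y = 270  [content.top = banner.bottom + 17]
4. content.h = 31  [toolbar.bottom = content.bottom]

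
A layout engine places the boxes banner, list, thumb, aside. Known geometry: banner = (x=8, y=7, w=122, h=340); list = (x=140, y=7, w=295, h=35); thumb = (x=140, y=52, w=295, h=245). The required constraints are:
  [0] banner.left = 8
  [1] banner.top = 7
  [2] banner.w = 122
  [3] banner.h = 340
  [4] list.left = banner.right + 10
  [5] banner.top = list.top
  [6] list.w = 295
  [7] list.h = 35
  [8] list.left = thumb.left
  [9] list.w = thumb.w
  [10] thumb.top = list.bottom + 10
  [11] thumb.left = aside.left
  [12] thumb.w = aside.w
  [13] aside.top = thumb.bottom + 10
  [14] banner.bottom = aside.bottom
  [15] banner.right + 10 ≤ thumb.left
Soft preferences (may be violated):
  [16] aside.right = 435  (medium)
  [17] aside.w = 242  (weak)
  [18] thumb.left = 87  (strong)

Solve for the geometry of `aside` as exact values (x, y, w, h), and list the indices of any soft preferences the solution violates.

aside = (x=140, y=307, w=295, h=40)
violated soft preferences: 17, 18

1. aside.x = 140  [thumb.left = aside.left]
2. aside.w = 295  [thumb.w = aside.w]
3. aside.y = 307  [aside.top = thumb.bottom + 10]
4. aside.h = 40  [banner.bottom = aside.bottom]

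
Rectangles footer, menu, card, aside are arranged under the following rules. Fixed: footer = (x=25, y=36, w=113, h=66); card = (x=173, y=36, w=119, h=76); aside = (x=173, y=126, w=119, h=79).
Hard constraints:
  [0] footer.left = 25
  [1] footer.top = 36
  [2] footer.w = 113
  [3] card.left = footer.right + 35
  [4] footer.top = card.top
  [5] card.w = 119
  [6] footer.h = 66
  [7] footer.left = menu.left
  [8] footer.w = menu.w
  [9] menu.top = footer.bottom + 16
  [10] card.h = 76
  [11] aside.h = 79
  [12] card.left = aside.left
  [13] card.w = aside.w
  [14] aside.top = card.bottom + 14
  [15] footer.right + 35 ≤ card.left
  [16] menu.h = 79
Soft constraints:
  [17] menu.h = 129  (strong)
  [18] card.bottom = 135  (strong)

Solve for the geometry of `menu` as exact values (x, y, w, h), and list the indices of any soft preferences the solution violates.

menu = (x=25, y=118, w=113, h=79)
violated soft preferences: 17, 18

1. menu.x = 25  [footer.left = menu.left]
2. menu.w = 113  [footer.w = menu.w]
3. menu.y = 118  [menu.top = footer.bottom + 16]
4. menu.h = 79  [menu.h = 79]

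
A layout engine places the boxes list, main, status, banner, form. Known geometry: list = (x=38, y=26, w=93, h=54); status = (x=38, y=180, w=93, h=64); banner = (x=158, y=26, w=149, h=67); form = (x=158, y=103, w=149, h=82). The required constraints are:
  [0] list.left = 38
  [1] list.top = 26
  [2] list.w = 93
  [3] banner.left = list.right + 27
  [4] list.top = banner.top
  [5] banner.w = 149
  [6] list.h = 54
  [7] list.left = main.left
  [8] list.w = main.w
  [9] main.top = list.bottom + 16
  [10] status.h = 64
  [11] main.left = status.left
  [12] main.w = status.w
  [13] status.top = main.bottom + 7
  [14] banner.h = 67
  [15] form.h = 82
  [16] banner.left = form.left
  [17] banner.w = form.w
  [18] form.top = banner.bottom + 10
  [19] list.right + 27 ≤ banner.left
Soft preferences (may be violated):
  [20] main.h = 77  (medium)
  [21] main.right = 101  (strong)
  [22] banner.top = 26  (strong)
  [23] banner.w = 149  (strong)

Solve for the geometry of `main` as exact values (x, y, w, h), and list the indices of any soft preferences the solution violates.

1. main.x = 38  [list.left = main.left]
2. main.w = 93  [list.w = main.w]
3. main.y = 96  [main.top = list.bottom + 16]
4. main.h = 77  [status.top = main.bottom + 7]

main = (x=38, y=96, w=93, h=77)
violated soft preferences: 21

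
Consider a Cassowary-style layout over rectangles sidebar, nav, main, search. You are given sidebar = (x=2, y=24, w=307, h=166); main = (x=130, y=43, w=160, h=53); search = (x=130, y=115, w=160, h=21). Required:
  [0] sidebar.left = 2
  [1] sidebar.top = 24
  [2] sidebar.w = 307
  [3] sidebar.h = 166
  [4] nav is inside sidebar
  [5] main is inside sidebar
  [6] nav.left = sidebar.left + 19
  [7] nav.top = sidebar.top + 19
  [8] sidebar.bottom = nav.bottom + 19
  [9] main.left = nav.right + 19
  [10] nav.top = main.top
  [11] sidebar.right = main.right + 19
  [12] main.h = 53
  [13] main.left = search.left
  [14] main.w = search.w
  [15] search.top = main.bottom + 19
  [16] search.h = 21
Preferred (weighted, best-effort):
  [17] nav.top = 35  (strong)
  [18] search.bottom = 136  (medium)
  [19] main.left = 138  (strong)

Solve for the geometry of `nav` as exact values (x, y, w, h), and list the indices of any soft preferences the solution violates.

1. nav.x = 21  [nav.left = sidebar.left + 19]
2. nav.y = 43  [nav.top = sidebar.top + 19]
3. nav.h = 128  [sidebar.bottom = nav.bottom + 19]
4. nav.w = 90  [main.left = nav.right + 19]

nav = (x=21, y=43, w=90, h=128)
violated soft preferences: 17, 19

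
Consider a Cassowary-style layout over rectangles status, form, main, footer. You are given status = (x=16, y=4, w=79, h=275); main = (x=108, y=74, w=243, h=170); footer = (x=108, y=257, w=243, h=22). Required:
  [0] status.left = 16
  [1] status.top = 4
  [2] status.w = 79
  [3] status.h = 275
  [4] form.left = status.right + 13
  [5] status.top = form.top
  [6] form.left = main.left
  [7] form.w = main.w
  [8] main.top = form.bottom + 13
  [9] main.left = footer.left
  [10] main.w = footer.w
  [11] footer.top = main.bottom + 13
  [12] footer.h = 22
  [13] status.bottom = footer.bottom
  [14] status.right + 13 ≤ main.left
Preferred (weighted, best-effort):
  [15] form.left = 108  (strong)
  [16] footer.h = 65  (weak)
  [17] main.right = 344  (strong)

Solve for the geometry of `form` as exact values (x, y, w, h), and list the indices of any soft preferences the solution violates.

form = (x=108, y=4, w=243, h=57)
violated soft preferences: 16, 17

1. form.x = 108  [form.left = status.right + 13]
2. form.y = 4  [status.top = form.top]
3. form.w = 243  [form.w = main.w]
4. form.h = 57  [main.top = form.bottom + 13]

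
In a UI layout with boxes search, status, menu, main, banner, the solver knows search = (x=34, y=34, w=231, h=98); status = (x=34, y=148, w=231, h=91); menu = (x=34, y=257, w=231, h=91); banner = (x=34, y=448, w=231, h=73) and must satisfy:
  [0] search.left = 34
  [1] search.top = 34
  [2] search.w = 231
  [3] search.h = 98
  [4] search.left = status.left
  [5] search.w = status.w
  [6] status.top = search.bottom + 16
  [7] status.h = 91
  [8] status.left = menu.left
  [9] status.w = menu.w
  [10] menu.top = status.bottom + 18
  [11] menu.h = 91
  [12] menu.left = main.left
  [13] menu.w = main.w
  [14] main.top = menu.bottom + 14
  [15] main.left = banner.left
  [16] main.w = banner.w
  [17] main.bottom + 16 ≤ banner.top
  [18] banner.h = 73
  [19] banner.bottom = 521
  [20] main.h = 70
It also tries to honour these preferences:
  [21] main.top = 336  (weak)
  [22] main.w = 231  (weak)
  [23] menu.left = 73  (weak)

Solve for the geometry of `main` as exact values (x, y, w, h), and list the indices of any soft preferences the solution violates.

1. main.x = 34  [menu.left = main.left]
2. main.w = 231  [menu.w = main.w]
3. main.y = 362  [main.top = menu.bottom + 14]
4. main.h = 70  [main.h = 70]

main = (x=34, y=362, w=231, h=70)
violated soft preferences: 21, 23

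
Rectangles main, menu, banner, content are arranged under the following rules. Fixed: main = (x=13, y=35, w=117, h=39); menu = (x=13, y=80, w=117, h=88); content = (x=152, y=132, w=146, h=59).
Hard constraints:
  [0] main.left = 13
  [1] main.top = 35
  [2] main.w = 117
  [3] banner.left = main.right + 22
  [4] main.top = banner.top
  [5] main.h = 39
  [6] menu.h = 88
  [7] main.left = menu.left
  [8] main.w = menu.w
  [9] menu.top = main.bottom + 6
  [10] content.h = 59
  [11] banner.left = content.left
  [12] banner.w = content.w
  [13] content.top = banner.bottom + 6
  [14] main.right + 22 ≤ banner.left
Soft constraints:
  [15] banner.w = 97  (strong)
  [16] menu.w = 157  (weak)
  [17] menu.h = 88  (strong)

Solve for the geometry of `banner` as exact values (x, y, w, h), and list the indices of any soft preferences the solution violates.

banner = (x=152, y=35, w=146, h=91)
violated soft preferences: 15, 16

1. banner.x = 152  [banner.left = main.right + 22]
2. banner.y = 35  [main.top = banner.top]
3. banner.w = 146  [banner.w = content.w]
4. banner.h = 91  [content.top = banner.bottom + 6]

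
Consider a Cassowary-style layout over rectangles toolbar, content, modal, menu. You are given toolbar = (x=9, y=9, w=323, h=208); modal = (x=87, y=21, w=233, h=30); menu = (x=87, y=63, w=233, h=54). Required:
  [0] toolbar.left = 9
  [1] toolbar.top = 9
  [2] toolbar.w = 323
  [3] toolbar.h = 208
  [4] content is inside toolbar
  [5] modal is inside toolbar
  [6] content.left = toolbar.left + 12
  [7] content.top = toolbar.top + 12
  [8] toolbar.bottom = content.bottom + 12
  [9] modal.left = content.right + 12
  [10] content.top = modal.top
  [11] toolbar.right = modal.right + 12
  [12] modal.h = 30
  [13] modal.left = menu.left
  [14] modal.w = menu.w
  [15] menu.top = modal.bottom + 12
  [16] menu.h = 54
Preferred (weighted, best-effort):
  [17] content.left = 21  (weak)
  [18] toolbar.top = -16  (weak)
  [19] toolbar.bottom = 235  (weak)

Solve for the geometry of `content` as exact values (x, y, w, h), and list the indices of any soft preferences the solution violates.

1. content.x = 21  [content.left = toolbar.left + 12]
2. content.y = 21  [content.top = toolbar.top + 12]
3. content.h = 184  [toolbar.bottom = content.bottom + 12]
4. content.w = 54  [modal.left = content.right + 12]

content = (x=21, y=21, w=54, h=184)
violated soft preferences: 18, 19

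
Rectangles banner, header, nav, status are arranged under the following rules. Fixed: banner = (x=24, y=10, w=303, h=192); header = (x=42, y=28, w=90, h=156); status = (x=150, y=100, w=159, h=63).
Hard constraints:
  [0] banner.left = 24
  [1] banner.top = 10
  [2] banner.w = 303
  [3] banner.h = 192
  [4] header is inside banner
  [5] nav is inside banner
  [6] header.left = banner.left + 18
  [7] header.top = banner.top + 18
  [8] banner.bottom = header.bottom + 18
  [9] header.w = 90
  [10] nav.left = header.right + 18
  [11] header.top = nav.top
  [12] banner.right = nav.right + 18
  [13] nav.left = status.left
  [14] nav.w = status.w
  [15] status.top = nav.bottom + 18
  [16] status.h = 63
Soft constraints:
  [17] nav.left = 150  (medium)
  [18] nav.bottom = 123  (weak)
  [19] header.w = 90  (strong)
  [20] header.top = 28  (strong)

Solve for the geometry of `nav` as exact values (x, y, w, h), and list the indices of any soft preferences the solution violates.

nav = (x=150, y=28, w=159, h=54)
violated soft preferences: 18

1. nav.x = 150  [nav.left = header.right + 18]
2. nav.y = 28  [header.top = nav.top]
3. nav.w = 159  [banner.right = nav.right + 18]
4. nav.h = 54  [status.top = nav.bottom + 18]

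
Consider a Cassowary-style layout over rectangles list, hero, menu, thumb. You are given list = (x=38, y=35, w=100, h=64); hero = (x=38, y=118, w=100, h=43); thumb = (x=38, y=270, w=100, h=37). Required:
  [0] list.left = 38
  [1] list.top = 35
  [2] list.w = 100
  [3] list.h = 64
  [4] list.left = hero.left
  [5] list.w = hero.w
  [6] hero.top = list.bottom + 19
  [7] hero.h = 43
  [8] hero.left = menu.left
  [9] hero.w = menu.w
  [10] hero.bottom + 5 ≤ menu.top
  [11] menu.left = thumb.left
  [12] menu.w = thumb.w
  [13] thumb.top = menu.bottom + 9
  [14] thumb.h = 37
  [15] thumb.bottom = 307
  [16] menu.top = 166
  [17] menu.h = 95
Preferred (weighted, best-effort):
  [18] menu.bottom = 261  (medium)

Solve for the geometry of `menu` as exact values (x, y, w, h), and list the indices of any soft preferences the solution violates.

1. menu.x = 38  [hero.left = menu.left]
2. menu.w = 100  [hero.w = menu.w]
3. menu.y = 166  [menu.top = 166]
4. menu.h = 95  [menu.h = 95]

menu = (x=38, y=166, w=100, h=95)
violated soft preferences: none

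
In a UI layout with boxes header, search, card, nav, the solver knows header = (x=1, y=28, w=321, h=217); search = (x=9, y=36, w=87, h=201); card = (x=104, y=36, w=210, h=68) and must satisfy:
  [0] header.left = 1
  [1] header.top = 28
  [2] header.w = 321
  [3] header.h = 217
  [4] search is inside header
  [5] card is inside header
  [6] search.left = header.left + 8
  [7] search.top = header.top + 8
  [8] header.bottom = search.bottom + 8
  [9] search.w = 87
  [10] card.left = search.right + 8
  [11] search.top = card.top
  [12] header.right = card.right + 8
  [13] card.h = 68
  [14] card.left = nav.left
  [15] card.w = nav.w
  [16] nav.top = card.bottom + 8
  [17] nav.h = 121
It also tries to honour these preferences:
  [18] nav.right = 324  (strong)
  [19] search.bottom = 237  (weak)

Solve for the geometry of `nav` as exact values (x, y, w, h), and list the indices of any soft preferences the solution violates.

nav = (x=104, y=112, w=210, h=121)
violated soft preferences: 18

1. nav.x = 104  [card.left = nav.left]
2. nav.w = 210  [card.w = nav.w]
3. nav.y = 112  [nav.top = card.bottom + 8]
4. nav.h = 121  [nav.h = 121]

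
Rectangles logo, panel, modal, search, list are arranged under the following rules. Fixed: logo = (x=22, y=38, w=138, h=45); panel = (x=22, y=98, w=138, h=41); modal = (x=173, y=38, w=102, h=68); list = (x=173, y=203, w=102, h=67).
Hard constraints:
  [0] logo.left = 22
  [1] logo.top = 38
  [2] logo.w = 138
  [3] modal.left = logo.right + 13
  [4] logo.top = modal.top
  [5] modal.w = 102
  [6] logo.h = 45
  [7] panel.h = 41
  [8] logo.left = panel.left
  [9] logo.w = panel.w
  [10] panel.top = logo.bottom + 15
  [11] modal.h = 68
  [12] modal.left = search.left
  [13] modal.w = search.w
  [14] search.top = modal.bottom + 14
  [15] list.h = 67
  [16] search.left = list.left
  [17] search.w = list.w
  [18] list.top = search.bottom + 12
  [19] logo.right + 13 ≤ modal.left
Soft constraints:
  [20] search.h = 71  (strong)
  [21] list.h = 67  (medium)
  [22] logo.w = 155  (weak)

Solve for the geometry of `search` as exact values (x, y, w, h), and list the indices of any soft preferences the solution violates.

1. search.x = 173  [modal.left = search.left]
2. search.w = 102  [modal.w = search.w]
3. search.y = 120  [search.top = modal.bottom + 14]
4. search.h = 71  [list.top = search.bottom + 12]

search = (x=173, y=120, w=102, h=71)
violated soft preferences: 22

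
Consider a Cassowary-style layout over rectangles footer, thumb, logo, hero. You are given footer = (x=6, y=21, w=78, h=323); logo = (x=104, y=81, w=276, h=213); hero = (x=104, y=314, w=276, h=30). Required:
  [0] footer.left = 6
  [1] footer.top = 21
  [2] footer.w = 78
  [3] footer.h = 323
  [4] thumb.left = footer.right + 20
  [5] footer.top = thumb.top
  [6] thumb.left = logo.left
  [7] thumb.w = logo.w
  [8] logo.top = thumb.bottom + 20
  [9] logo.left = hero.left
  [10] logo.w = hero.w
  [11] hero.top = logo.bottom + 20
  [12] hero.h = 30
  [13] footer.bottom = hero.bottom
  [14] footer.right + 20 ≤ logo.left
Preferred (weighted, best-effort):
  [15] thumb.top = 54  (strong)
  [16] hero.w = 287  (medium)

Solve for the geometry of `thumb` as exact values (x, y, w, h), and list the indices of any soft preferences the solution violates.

1. thumb.x = 104  [thumb.left = footer.right + 20]
2. thumb.y = 21  [footer.top = thumb.top]
3. thumb.w = 276  [thumb.w = logo.w]
4. thumb.h = 40  [logo.top = thumb.bottom + 20]

thumb = (x=104, y=21, w=276, h=40)
violated soft preferences: 15, 16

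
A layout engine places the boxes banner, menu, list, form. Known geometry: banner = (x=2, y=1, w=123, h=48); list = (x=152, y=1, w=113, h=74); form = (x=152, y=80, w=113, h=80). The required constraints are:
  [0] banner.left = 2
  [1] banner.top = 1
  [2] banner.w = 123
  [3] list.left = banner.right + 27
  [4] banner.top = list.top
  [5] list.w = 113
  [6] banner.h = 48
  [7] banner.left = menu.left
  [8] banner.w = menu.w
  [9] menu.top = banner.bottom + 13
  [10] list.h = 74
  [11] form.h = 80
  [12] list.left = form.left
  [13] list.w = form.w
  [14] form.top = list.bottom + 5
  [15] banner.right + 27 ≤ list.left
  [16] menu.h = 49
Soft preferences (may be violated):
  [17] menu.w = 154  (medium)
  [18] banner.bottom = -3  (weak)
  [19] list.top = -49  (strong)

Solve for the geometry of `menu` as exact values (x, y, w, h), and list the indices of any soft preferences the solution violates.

1. menu.x = 2  [banner.left = menu.left]
2. menu.w = 123  [banner.w = menu.w]
3. menu.y = 62  [menu.top = banner.bottom + 13]
4. menu.h = 49  [menu.h = 49]

menu = (x=2, y=62, w=123, h=49)
violated soft preferences: 17, 18, 19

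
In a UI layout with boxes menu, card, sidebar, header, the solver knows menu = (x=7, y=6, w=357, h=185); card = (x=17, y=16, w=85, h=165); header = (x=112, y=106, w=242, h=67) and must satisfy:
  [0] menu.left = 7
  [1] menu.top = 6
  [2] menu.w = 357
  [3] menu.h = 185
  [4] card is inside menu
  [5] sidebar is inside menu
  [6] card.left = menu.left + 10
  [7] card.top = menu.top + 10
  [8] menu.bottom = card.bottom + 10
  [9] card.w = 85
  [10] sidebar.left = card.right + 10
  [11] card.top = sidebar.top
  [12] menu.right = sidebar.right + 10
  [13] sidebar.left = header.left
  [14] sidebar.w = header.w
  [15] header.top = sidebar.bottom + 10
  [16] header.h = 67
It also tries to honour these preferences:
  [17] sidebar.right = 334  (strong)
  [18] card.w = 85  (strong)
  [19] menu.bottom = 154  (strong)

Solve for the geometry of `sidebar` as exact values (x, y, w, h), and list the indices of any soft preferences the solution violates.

sidebar = (x=112, y=16, w=242, h=80)
violated soft preferences: 17, 19

1. sidebar.x = 112  [sidebar.left = card.right + 10]
2. sidebar.y = 16  [card.top = sidebar.top]
3. sidebar.w = 242  [menu.right = sidebar.right + 10]
4. sidebar.h = 80  [header.top = sidebar.bottom + 10]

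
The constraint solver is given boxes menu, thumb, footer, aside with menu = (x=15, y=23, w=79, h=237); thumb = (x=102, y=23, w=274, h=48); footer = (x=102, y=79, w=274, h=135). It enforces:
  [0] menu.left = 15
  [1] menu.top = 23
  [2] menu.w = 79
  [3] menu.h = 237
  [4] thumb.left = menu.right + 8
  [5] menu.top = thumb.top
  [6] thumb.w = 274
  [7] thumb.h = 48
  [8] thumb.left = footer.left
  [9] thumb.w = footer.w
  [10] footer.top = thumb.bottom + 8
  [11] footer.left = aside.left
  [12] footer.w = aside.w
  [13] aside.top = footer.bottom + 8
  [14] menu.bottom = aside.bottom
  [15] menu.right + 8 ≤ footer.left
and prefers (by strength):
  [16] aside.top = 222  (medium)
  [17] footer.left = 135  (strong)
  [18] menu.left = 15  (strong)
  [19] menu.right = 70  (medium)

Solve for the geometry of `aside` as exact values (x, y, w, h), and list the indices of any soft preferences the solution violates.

aside = (x=102, y=222, w=274, h=38)
violated soft preferences: 17, 19

1. aside.x = 102  [footer.left = aside.left]
2. aside.w = 274  [footer.w = aside.w]
3. aside.y = 222  [aside.top = footer.bottom + 8]
4. aside.h = 38  [menu.bottom = aside.bottom]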